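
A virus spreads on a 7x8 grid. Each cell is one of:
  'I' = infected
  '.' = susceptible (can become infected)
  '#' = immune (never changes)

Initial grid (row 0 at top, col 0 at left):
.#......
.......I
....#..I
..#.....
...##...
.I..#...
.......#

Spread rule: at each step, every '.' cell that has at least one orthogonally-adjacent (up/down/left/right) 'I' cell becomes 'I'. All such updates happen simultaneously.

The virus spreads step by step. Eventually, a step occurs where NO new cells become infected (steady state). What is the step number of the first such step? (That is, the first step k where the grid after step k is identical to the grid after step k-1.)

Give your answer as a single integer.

Answer: 7

Derivation:
Step 0 (initial): 3 infected
Step 1: +8 new -> 11 infected
Step 2: +11 new -> 22 infected
Step 3: +8 new -> 30 infected
Step 4: +9 new -> 39 infected
Step 5: +8 new -> 47 infected
Step 6: +2 new -> 49 infected
Step 7: +0 new -> 49 infected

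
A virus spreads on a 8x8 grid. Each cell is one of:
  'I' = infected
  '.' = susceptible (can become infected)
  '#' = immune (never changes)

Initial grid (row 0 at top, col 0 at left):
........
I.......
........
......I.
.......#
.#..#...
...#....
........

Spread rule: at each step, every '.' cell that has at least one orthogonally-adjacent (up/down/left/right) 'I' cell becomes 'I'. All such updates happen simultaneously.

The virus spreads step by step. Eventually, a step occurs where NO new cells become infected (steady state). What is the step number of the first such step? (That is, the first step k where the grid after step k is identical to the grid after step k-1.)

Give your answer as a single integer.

Answer: 9

Derivation:
Step 0 (initial): 2 infected
Step 1: +7 new -> 9 infected
Step 2: +10 new -> 19 infected
Step 3: +14 new -> 33 infected
Step 4: +12 new -> 45 infected
Step 5: +7 new -> 52 infected
Step 6: +4 new -> 56 infected
Step 7: +3 new -> 59 infected
Step 8: +1 new -> 60 infected
Step 9: +0 new -> 60 infected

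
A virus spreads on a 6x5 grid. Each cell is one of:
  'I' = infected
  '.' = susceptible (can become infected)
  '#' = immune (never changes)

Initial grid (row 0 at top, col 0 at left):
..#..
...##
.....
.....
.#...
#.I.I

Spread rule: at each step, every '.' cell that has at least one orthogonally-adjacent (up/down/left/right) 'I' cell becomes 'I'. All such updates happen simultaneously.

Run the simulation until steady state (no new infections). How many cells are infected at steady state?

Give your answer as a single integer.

Step 0 (initial): 2 infected
Step 1: +4 new -> 6 infected
Step 2: +3 new -> 9 infected
Step 3: +4 new -> 13 infected
Step 4: +4 new -> 17 infected
Step 5: +3 new -> 20 infected
Step 6: +2 new -> 22 infected
Step 7: +1 new -> 23 infected
Step 8: +0 new -> 23 infected

Answer: 23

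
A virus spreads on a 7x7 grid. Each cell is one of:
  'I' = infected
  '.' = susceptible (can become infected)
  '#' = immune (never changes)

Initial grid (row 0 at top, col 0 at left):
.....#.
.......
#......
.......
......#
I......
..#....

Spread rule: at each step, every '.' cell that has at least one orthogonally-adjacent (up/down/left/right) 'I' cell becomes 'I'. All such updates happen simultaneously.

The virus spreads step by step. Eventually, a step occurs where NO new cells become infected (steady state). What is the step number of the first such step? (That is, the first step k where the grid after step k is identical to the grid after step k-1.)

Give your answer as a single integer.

Step 0 (initial): 1 infected
Step 1: +3 new -> 4 infected
Step 2: +4 new -> 8 infected
Step 3: +3 new -> 11 infected
Step 4: +5 new -> 16 infected
Step 5: +6 new -> 22 infected
Step 6: +8 new -> 30 infected
Step 7: +6 new -> 36 infected
Step 8: +4 new -> 40 infected
Step 9: +3 new -> 43 infected
Step 10: +1 new -> 44 infected
Step 11: +1 new -> 45 infected
Step 12: +0 new -> 45 infected

Answer: 12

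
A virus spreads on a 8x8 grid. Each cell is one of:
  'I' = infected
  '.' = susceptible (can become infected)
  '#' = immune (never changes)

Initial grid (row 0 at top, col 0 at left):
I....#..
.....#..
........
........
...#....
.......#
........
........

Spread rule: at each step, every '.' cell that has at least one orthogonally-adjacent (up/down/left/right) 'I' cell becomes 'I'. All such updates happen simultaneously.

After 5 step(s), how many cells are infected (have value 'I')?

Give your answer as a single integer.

Answer: 20

Derivation:
Step 0 (initial): 1 infected
Step 1: +2 new -> 3 infected
Step 2: +3 new -> 6 infected
Step 3: +4 new -> 10 infected
Step 4: +5 new -> 15 infected
Step 5: +5 new -> 20 infected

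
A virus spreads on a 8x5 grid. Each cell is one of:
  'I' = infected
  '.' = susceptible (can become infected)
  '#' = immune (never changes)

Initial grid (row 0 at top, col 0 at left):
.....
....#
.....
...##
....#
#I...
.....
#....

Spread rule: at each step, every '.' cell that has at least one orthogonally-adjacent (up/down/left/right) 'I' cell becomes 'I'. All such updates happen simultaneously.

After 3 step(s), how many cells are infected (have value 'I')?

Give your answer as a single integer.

Answer: 18

Derivation:
Step 0 (initial): 1 infected
Step 1: +3 new -> 4 infected
Step 2: +7 new -> 11 infected
Step 3: +7 new -> 18 infected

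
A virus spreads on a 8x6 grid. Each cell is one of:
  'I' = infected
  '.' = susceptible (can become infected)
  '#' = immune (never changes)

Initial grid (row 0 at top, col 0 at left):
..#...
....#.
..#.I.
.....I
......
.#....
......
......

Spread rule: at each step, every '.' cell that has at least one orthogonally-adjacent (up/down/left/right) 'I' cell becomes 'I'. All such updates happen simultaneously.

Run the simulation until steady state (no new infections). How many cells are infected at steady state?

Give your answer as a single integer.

Step 0 (initial): 2 infected
Step 1: +4 new -> 6 infected
Step 2: +5 new -> 11 infected
Step 3: +7 new -> 18 infected
Step 4: +7 new -> 25 infected
Step 5: +8 new -> 33 infected
Step 6: +5 new -> 38 infected
Step 7: +3 new -> 41 infected
Step 8: +2 new -> 43 infected
Step 9: +1 new -> 44 infected
Step 10: +0 new -> 44 infected

Answer: 44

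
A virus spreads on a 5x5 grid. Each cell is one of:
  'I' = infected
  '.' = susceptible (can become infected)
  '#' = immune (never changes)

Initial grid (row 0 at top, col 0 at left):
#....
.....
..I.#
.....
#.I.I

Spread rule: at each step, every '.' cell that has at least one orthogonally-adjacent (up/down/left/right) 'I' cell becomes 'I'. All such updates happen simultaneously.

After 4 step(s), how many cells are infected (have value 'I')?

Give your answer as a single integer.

Answer: 22

Derivation:
Step 0 (initial): 3 infected
Step 1: +7 new -> 10 infected
Step 2: +6 new -> 16 infected
Step 3: +5 new -> 21 infected
Step 4: +1 new -> 22 infected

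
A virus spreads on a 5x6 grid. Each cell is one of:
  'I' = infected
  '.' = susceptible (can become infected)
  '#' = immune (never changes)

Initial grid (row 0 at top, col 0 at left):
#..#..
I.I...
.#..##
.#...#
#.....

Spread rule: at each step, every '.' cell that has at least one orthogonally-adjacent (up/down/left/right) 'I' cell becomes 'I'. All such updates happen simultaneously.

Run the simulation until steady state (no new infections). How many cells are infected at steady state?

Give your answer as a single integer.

Step 0 (initial): 2 infected
Step 1: +5 new -> 7 infected
Step 2: +5 new -> 12 infected
Step 3: +4 new -> 16 infected
Step 4: +4 new -> 20 infected
Step 5: +1 new -> 21 infected
Step 6: +1 new -> 22 infected
Step 7: +0 new -> 22 infected

Answer: 22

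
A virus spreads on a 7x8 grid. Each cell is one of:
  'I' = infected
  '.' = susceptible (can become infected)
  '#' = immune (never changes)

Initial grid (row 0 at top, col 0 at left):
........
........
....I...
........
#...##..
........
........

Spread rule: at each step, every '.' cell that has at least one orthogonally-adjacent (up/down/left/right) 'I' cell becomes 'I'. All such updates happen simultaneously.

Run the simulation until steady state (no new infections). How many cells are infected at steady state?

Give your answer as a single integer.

Answer: 53

Derivation:
Step 0 (initial): 1 infected
Step 1: +4 new -> 5 infected
Step 2: +7 new -> 12 infected
Step 3: +9 new -> 21 infected
Step 4: +10 new -> 31 infected
Step 5: +10 new -> 41 infected
Step 6: +7 new -> 48 infected
Step 7: +4 new -> 52 infected
Step 8: +1 new -> 53 infected
Step 9: +0 new -> 53 infected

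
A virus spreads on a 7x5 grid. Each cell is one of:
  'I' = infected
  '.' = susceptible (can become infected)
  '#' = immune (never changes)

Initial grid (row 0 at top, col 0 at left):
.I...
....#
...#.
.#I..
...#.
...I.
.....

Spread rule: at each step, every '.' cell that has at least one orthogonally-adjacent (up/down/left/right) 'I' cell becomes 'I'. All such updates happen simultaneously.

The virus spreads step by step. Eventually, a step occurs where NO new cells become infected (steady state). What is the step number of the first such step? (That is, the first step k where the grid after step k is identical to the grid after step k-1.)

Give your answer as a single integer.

Step 0 (initial): 3 infected
Step 1: +9 new -> 12 infected
Step 2: +10 new -> 22 infected
Step 3: +7 new -> 29 infected
Step 4: +2 new -> 31 infected
Step 5: +0 new -> 31 infected

Answer: 5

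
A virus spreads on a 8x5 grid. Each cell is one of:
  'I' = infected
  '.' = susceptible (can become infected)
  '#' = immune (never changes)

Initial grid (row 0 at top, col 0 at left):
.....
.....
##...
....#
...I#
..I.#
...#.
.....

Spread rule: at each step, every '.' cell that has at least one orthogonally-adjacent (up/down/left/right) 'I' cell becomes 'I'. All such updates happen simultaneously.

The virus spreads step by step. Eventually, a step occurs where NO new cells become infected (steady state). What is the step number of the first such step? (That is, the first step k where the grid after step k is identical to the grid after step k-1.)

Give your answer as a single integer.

Step 0 (initial): 2 infected
Step 1: +5 new -> 7 infected
Step 2: +6 new -> 13 infected
Step 3: +8 new -> 21 infected
Step 4: +6 new -> 27 infected
Step 5: +4 new -> 31 infected
Step 6: +2 new -> 33 infected
Step 7: +1 new -> 34 infected
Step 8: +0 new -> 34 infected

Answer: 8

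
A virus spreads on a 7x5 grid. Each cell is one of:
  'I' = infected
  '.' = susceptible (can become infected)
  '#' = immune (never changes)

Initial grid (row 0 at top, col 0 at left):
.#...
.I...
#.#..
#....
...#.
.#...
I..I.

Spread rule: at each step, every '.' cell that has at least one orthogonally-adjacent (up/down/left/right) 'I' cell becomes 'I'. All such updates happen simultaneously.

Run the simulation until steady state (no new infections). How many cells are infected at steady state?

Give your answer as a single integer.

Answer: 29

Derivation:
Step 0 (initial): 3 infected
Step 1: +8 new -> 11 infected
Step 2: +7 new -> 18 infected
Step 3: +7 new -> 25 infected
Step 4: +4 new -> 29 infected
Step 5: +0 new -> 29 infected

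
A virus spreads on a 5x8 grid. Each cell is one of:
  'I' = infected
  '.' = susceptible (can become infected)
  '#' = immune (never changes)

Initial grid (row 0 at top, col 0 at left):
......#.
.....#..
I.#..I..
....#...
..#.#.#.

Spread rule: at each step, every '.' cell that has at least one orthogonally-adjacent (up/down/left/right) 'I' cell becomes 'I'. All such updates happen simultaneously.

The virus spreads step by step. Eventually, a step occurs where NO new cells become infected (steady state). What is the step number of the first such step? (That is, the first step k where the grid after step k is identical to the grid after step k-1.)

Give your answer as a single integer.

Answer: 5

Derivation:
Step 0 (initial): 2 infected
Step 1: +6 new -> 8 infected
Step 2: +10 new -> 18 infected
Step 3: +9 new -> 27 infected
Step 4: +6 new -> 33 infected
Step 5: +0 new -> 33 infected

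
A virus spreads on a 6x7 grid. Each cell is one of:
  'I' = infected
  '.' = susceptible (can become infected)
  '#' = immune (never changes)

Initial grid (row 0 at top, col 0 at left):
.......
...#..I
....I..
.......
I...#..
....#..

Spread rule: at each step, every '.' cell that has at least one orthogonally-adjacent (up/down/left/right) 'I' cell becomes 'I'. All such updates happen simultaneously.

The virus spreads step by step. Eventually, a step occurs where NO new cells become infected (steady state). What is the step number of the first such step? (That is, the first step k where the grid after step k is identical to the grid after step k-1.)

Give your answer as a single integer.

Answer: 6

Derivation:
Step 0 (initial): 3 infected
Step 1: +10 new -> 13 infected
Step 2: +10 new -> 23 infected
Step 3: +9 new -> 32 infected
Step 4: +6 new -> 38 infected
Step 5: +1 new -> 39 infected
Step 6: +0 new -> 39 infected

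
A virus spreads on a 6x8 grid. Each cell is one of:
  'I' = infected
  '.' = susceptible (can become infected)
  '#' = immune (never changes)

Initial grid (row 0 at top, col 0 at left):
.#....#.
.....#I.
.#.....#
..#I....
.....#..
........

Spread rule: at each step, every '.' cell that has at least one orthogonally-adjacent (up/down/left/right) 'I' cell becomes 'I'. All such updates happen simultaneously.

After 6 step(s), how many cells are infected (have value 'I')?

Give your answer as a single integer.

Step 0 (initial): 2 infected
Step 1: +5 new -> 7 infected
Step 2: +10 new -> 17 infected
Step 3: +8 new -> 25 infected
Step 4: +9 new -> 34 infected
Step 5: +5 new -> 39 infected
Step 6: +2 new -> 41 infected

Answer: 41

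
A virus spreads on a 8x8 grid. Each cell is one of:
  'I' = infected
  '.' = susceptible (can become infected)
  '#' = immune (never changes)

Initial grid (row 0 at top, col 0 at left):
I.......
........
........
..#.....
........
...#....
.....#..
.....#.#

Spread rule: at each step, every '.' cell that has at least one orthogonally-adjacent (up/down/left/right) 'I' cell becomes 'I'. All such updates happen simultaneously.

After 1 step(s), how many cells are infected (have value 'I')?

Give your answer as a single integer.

Step 0 (initial): 1 infected
Step 1: +2 new -> 3 infected

Answer: 3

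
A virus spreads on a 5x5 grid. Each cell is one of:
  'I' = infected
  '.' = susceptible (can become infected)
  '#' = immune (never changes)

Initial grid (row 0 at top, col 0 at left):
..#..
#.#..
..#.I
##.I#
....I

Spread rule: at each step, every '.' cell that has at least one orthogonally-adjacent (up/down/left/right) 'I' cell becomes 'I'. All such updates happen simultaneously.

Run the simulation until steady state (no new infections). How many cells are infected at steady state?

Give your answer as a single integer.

Step 0 (initial): 3 infected
Step 1: +4 new -> 7 infected
Step 2: +3 new -> 10 infected
Step 3: +2 new -> 12 infected
Step 4: +1 new -> 13 infected
Step 5: +0 new -> 13 infected

Answer: 13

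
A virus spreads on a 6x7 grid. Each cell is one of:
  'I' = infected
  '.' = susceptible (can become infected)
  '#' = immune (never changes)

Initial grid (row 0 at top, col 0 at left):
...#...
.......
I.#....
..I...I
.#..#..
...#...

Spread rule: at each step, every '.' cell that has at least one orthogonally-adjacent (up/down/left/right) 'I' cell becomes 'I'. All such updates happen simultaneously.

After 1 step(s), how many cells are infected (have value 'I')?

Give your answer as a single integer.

Answer: 12

Derivation:
Step 0 (initial): 3 infected
Step 1: +9 new -> 12 infected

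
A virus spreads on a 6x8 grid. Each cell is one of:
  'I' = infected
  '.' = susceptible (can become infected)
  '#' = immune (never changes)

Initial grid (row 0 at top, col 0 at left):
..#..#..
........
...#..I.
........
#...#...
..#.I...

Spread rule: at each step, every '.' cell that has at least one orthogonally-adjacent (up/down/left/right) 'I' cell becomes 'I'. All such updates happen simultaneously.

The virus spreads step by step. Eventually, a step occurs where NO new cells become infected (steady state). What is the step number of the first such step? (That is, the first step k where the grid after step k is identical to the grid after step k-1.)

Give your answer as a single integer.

Step 0 (initial): 2 infected
Step 1: +6 new -> 8 infected
Step 2: +10 new -> 18 infected
Step 3: +7 new -> 25 infected
Step 4: +4 new -> 29 infected
Step 5: +5 new -> 34 infected
Step 6: +4 new -> 38 infected
Step 7: +3 new -> 41 infected
Step 8: +1 new -> 42 infected
Step 9: +0 new -> 42 infected

Answer: 9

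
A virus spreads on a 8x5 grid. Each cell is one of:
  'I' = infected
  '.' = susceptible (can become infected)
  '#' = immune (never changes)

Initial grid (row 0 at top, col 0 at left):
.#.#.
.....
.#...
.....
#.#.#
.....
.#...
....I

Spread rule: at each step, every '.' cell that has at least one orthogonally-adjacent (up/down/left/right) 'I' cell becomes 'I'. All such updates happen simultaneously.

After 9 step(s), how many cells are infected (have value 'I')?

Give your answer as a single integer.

Step 0 (initial): 1 infected
Step 1: +2 new -> 3 infected
Step 2: +3 new -> 6 infected
Step 3: +3 new -> 9 infected
Step 4: +3 new -> 12 infected
Step 5: +3 new -> 15 infected
Step 6: +5 new -> 20 infected
Step 7: +4 new -> 24 infected
Step 8: +3 new -> 27 infected
Step 9: +4 new -> 31 infected

Answer: 31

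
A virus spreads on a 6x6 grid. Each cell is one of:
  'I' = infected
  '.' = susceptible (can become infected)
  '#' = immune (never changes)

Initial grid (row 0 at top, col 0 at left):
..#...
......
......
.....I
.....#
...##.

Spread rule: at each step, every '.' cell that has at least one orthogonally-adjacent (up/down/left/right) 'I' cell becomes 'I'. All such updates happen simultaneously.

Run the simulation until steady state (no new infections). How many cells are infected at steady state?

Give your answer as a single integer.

Answer: 31

Derivation:
Step 0 (initial): 1 infected
Step 1: +2 new -> 3 infected
Step 2: +4 new -> 7 infected
Step 3: +5 new -> 12 infected
Step 4: +5 new -> 17 infected
Step 5: +6 new -> 23 infected
Step 6: +4 new -> 27 infected
Step 7: +3 new -> 30 infected
Step 8: +1 new -> 31 infected
Step 9: +0 new -> 31 infected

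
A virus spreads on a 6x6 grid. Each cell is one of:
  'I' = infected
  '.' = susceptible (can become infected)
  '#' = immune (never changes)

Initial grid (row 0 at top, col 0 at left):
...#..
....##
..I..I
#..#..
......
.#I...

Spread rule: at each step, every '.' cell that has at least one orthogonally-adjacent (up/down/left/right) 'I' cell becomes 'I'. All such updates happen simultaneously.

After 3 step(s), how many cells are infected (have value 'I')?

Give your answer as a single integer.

Answer: 26

Derivation:
Step 0 (initial): 3 infected
Step 1: +8 new -> 11 infected
Step 2: +10 new -> 21 infected
Step 3: +5 new -> 26 infected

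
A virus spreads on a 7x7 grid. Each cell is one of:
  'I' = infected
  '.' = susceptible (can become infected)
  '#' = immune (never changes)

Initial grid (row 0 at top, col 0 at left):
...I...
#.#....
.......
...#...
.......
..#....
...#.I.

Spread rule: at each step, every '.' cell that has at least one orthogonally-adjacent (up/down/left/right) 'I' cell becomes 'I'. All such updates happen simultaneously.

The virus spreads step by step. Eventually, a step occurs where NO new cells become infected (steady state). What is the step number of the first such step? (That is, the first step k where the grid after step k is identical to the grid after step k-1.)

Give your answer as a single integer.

Answer: 10

Derivation:
Step 0 (initial): 2 infected
Step 1: +6 new -> 8 infected
Step 2: +7 new -> 15 infected
Step 3: +10 new -> 25 infected
Step 4: +7 new -> 32 infected
Step 5: +4 new -> 36 infected
Step 6: +2 new -> 38 infected
Step 7: +2 new -> 40 infected
Step 8: +2 new -> 42 infected
Step 9: +2 new -> 44 infected
Step 10: +0 new -> 44 infected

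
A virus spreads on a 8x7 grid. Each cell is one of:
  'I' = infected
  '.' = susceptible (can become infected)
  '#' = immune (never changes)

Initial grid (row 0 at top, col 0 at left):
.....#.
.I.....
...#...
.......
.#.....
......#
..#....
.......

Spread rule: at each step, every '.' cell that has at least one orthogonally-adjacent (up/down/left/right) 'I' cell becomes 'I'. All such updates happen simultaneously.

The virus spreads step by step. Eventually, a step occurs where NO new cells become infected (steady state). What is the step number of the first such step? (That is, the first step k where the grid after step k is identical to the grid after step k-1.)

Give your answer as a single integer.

Answer: 12

Derivation:
Step 0 (initial): 1 infected
Step 1: +4 new -> 5 infected
Step 2: +6 new -> 11 infected
Step 3: +4 new -> 15 infected
Step 4: +6 new -> 21 infected
Step 5: +6 new -> 27 infected
Step 6: +7 new -> 34 infected
Step 7: +6 new -> 40 infected
Step 8: +5 new -> 45 infected
Step 9: +3 new -> 48 infected
Step 10: +2 new -> 50 infected
Step 11: +1 new -> 51 infected
Step 12: +0 new -> 51 infected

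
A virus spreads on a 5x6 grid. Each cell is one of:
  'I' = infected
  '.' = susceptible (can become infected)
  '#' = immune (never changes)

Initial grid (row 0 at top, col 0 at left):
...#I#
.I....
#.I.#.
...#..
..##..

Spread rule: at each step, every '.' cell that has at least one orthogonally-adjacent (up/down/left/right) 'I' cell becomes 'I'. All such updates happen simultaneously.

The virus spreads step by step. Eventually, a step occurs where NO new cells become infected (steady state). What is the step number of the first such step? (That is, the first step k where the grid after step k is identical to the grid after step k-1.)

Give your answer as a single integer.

Step 0 (initial): 3 infected
Step 1: +7 new -> 10 infected
Step 2: +5 new -> 15 infected
Step 3: +3 new -> 18 infected
Step 4: +2 new -> 20 infected
Step 5: +2 new -> 22 infected
Step 6: +1 new -> 23 infected
Step 7: +0 new -> 23 infected

Answer: 7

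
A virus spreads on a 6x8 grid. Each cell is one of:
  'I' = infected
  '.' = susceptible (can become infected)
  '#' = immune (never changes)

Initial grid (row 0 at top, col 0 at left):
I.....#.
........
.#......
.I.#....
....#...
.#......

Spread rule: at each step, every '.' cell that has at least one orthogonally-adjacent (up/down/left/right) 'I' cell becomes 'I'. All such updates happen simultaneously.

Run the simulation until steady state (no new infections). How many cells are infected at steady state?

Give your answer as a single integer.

Step 0 (initial): 2 infected
Step 1: +5 new -> 7 infected
Step 2: +6 new -> 13 infected
Step 3: +6 new -> 19 infected
Step 4: +4 new -> 23 infected
Step 5: +5 new -> 28 infected
Step 6: +4 new -> 32 infected
Step 7: +5 new -> 37 infected
Step 8: +4 new -> 41 infected
Step 9: +2 new -> 43 infected
Step 10: +0 new -> 43 infected

Answer: 43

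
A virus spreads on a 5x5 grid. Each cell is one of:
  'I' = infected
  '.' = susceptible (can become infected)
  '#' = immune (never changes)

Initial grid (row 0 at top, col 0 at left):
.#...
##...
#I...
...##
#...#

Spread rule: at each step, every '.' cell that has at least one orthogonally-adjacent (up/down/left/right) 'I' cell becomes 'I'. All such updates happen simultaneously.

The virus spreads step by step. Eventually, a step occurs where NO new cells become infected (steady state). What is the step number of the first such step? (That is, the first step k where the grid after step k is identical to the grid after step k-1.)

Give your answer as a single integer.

Step 0 (initial): 1 infected
Step 1: +2 new -> 3 infected
Step 2: +5 new -> 8 infected
Step 3: +4 new -> 12 infected
Step 4: +3 new -> 15 infected
Step 5: +1 new -> 16 infected
Step 6: +0 new -> 16 infected

Answer: 6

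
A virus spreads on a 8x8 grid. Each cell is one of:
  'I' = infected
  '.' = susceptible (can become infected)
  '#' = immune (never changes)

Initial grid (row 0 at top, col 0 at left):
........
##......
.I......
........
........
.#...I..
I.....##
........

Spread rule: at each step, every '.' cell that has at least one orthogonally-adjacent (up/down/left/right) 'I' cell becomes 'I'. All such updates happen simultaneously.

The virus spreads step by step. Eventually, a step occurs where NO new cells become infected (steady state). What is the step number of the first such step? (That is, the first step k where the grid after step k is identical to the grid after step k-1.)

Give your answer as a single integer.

Step 0 (initial): 3 infected
Step 1: +10 new -> 13 infected
Step 2: +15 new -> 28 infected
Step 3: +15 new -> 43 infected
Step 4: +8 new -> 51 infected
Step 5: +5 new -> 56 infected
Step 6: +2 new -> 58 infected
Step 7: +1 new -> 59 infected
Step 8: +0 new -> 59 infected

Answer: 8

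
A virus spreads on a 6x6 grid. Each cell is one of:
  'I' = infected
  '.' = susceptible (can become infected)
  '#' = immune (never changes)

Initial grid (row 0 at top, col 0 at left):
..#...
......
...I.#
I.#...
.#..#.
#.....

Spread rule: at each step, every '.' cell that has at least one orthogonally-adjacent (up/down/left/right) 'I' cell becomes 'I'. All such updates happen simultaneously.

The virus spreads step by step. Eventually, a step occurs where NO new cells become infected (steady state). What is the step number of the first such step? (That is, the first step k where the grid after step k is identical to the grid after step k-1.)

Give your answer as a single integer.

Answer: 6

Derivation:
Step 0 (initial): 2 infected
Step 1: +7 new -> 9 infected
Step 2: +7 new -> 16 infected
Step 3: +7 new -> 23 infected
Step 4: +5 new -> 28 infected
Step 5: +2 new -> 30 infected
Step 6: +0 new -> 30 infected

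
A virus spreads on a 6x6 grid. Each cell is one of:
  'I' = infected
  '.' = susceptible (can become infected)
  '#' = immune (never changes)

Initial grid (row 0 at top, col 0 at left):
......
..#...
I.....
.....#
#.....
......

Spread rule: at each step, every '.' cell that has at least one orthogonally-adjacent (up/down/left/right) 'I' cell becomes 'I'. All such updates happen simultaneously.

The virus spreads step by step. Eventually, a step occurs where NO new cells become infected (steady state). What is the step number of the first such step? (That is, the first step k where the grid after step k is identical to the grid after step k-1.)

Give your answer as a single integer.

Answer: 9

Derivation:
Step 0 (initial): 1 infected
Step 1: +3 new -> 4 infected
Step 2: +4 new -> 8 infected
Step 3: +4 new -> 12 infected
Step 4: +6 new -> 18 infected
Step 5: +7 new -> 25 infected
Step 6: +4 new -> 29 infected
Step 7: +3 new -> 32 infected
Step 8: +1 new -> 33 infected
Step 9: +0 new -> 33 infected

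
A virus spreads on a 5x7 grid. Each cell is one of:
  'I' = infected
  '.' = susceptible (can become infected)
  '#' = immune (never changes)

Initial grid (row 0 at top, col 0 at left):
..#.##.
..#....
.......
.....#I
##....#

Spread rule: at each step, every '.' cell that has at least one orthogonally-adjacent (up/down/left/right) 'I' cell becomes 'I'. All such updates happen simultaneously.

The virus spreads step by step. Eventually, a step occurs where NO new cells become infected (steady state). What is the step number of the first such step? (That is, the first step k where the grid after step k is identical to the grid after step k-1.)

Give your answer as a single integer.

Step 0 (initial): 1 infected
Step 1: +1 new -> 2 infected
Step 2: +2 new -> 4 infected
Step 3: +3 new -> 7 infected
Step 4: +3 new -> 10 infected
Step 5: +4 new -> 14 infected
Step 6: +5 new -> 19 infected
Step 7: +4 new -> 23 infected
Step 8: +3 new -> 26 infected
Step 9: +1 new -> 27 infected
Step 10: +0 new -> 27 infected

Answer: 10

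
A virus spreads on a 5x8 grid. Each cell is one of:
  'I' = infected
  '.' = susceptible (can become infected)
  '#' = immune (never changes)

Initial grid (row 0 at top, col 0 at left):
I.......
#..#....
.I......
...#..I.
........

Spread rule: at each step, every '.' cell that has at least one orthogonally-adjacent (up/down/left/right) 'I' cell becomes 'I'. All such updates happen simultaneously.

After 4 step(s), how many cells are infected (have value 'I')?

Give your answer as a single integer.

Step 0 (initial): 3 infected
Step 1: +9 new -> 12 infected
Step 2: +12 new -> 24 infected
Step 3: +8 new -> 32 infected
Step 4: +5 new -> 37 infected

Answer: 37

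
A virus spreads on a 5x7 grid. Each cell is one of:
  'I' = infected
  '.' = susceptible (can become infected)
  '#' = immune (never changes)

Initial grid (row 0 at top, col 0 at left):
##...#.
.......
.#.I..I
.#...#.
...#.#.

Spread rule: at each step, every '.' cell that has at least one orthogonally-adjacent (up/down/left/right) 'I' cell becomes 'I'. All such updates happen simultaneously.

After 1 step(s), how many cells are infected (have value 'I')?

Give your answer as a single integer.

Step 0 (initial): 2 infected
Step 1: +7 new -> 9 infected

Answer: 9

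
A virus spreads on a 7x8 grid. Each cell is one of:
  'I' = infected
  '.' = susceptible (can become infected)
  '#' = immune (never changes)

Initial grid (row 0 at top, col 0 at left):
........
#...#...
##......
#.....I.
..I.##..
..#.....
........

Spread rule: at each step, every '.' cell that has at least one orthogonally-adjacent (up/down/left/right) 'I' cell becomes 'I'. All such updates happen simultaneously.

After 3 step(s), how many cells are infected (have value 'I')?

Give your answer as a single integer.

Step 0 (initial): 2 infected
Step 1: +7 new -> 9 infected
Step 2: +12 new -> 21 infected
Step 3: +13 new -> 34 infected

Answer: 34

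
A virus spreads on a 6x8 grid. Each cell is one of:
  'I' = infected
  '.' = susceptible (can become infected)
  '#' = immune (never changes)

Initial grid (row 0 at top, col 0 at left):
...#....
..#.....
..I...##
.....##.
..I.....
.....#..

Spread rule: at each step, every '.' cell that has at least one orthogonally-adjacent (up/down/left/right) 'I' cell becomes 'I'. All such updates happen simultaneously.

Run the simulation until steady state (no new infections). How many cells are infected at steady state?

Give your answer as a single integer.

Step 0 (initial): 2 infected
Step 1: +6 new -> 8 infected
Step 2: +10 new -> 18 infected
Step 3: +9 new -> 27 infected
Step 4: +5 new -> 32 infected
Step 5: +4 new -> 36 infected
Step 6: +4 new -> 40 infected
Step 7: +1 new -> 41 infected
Step 8: +0 new -> 41 infected

Answer: 41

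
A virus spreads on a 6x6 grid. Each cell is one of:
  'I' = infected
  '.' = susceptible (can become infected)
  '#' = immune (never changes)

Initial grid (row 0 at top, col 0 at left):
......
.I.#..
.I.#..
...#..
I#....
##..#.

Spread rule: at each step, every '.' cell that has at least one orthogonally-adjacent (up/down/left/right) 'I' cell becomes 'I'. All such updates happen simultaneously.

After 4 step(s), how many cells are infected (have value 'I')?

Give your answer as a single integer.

Step 0 (initial): 3 infected
Step 1: +7 new -> 10 infected
Step 2: +3 new -> 13 infected
Step 3: +2 new -> 15 infected
Step 4: +3 new -> 18 infected

Answer: 18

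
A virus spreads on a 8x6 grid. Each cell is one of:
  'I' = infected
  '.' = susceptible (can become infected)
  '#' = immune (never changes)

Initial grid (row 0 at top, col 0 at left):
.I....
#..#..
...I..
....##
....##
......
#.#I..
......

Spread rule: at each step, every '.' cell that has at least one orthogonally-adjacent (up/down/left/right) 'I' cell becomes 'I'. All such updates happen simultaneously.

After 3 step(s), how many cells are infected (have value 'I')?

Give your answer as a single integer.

Answer: 33

Derivation:
Step 0 (initial): 3 infected
Step 1: +9 new -> 12 infected
Step 2: +12 new -> 24 infected
Step 3: +9 new -> 33 infected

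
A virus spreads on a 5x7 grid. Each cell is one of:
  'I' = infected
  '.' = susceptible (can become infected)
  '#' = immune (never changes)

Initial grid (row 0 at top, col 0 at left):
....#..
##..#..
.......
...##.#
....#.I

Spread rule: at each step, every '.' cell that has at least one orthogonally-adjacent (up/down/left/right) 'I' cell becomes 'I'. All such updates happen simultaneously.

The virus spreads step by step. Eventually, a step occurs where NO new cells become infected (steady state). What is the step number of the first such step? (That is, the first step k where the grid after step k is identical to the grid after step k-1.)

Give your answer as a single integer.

Step 0 (initial): 1 infected
Step 1: +1 new -> 2 infected
Step 2: +1 new -> 3 infected
Step 3: +1 new -> 4 infected
Step 4: +3 new -> 7 infected
Step 5: +3 new -> 10 infected
Step 6: +3 new -> 13 infected
Step 7: +4 new -> 17 infected
Step 8: +4 new -> 21 infected
Step 9: +4 new -> 25 infected
Step 10: +2 new -> 27 infected
Step 11: +0 new -> 27 infected

Answer: 11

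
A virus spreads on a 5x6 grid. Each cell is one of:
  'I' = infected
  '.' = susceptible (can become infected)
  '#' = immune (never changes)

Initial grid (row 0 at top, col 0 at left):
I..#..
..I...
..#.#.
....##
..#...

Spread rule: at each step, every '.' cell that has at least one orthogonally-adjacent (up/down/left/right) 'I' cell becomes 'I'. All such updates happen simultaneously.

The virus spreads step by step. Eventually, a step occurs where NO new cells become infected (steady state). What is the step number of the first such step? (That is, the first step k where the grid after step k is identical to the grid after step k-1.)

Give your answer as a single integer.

Answer: 7

Derivation:
Step 0 (initial): 2 infected
Step 1: +5 new -> 7 infected
Step 2: +4 new -> 11 infected
Step 3: +5 new -> 16 infected
Step 4: +6 new -> 22 infected
Step 5: +1 new -> 23 infected
Step 6: +1 new -> 24 infected
Step 7: +0 new -> 24 infected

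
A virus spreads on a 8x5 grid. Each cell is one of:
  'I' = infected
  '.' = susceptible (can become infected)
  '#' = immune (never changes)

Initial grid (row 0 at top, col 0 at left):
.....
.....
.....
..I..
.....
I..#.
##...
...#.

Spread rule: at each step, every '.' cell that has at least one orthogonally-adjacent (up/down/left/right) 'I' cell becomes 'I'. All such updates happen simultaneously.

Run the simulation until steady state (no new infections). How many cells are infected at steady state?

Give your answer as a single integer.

Answer: 36

Derivation:
Step 0 (initial): 2 infected
Step 1: +6 new -> 8 infected
Step 2: +8 new -> 16 infected
Step 3: +7 new -> 23 infected
Step 4: +7 new -> 30 infected
Step 5: +4 new -> 34 infected
Step 6: +2 new -> 36 infected
Step 7: +0 new -> 36 infected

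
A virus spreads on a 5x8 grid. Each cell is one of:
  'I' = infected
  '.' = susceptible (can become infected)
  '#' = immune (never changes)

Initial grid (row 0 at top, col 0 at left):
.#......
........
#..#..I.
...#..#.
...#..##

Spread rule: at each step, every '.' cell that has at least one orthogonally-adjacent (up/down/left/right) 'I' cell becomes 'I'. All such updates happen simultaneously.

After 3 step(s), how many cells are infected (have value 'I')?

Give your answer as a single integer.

Step 0 (initial): 1 infected
Step 1: +3 new -> 4 infected
Step 2: +6 new -> 10 infected
Step 3: +5 new -> 15 infected

Answer: 15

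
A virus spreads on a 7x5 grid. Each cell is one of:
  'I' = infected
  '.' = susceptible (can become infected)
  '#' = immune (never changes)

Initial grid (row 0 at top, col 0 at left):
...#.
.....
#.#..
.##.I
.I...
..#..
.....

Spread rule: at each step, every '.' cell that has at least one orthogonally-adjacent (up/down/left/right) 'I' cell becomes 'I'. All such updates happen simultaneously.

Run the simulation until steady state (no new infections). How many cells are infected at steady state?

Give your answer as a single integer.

Step 0 (initial): 2 infected
Step 1: +6 new -> 8 infected
Step 2: +7 new -> 15 infected
Step 3: +6 new -> 21 infected
Step 4: +2 new -> 23 infected
Step 5: +2 new -> 25 infected
Step 6: +3 new -> 28 infected
Step 7: +1 new -> 29 infected
Step 8: +0 new -> 29 infected

Answer: 29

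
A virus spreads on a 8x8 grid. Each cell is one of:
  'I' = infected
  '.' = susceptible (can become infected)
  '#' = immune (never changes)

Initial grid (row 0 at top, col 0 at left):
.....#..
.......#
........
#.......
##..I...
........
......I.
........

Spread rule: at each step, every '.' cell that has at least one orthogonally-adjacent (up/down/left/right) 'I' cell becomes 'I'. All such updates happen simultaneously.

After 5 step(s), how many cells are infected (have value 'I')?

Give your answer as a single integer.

Step 0 (initial): 2 infected
Step 1: +8 new -> 10 infected
Step 2: +11 new -> 21 infected
Step 3: +9 new -> 30 infected
Step 4: +10 new -> 40 infected
Step 5: +8 new -> 48 infected

Answer: 48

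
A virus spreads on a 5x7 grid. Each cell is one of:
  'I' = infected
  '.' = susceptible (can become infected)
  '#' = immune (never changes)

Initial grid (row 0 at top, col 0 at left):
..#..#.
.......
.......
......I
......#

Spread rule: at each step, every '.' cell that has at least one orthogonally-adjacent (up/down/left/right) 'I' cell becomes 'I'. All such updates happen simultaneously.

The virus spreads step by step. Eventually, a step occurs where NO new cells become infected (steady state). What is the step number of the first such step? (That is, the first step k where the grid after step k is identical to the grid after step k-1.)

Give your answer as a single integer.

Answer: 10

Derivation:
Step 0 (initial): 1 infected
Step 1: +2 new -> 3 infected
Step 2: +4 new -> 7 infected
Step 3: +5 new -> 12 infected
Step 4: +4 new -> 16 infected
Step 5: +5 new -> 21 infected
Step 6: +5 new -> 26 infected
Step 7: +3 new -> 29 infected
Step 8: +2 new -> 31 infected
Step 9: +1 new -> 32 infected
Step 10: +0 new -> 32 infected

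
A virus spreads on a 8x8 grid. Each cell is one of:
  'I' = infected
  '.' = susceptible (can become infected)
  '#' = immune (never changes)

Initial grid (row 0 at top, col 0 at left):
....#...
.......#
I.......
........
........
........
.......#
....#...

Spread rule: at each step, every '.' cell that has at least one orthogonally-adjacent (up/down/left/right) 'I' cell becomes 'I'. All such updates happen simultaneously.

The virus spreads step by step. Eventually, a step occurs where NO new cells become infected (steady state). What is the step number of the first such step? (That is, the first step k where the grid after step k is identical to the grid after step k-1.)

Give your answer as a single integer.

Answer: 13

Derivation:
Step 0 (initial): 1 infected
Step 1: +3 new -> 4 infected
Step 2: +5 new -> 9 infected
Step 3: +6 new -> 15 infected
Step 4: +7 new -> 22 infected
Step 5: +8 new -> 30 infected
Step 6: +7 new -> 37 infected
Step 7: +8 new -> 45 infected
Step 8: +6 new -> 51 infected
Step 9: +4 new -> 55 infected
Step 10: +3 new -> 58 infected
Step 11: +1 new -> 59 infected
Step 12: +1 new -> 60 infected
Step 13: +0 new -> 60 infected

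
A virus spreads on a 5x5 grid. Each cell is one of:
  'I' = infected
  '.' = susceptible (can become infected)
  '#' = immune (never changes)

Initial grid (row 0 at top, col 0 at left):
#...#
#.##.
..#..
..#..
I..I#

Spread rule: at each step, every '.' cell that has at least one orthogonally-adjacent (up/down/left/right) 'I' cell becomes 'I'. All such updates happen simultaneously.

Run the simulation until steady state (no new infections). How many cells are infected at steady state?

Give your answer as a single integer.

Step 0 (initial): 2 infected
Step 1: +4 new -> 6 infected
Step 2: +4 new -> 10 infected
Step 3: +2 new -> 12 infected
Step 4: +2 new -> 14 infected
Step 5: +1 new -> 15 infected
Step 6: +1 new -> 16 infected
Step 7: +1 new -> 17 infected
Step 8: +0 new -> 17 infected

Answer: 17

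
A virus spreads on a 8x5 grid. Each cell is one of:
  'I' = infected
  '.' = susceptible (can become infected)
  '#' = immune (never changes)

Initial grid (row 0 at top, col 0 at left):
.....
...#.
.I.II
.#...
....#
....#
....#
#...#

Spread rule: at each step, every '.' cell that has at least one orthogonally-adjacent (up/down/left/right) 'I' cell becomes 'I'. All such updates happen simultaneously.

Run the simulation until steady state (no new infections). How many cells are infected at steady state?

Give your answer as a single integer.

Step 0 (initial): 3 infected
Step 1: +6 new -> 9 infected
Step 2: +7 new -> 16 infected
Step 3: +6 new -> 22 infected
Step 4: +4 new -> 26 infected
Step 5: +4 new -> 30 infected
Step 6: +2 new -> 32 infected
Step 7: +1 new -> 33 infected
Step 8: +0 new -> 33 infected

Answer: 33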